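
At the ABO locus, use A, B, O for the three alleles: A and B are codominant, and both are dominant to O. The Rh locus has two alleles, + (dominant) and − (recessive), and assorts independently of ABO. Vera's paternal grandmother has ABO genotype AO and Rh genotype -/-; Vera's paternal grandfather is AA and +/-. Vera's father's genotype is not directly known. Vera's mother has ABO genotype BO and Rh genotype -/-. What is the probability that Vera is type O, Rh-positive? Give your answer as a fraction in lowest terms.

1/32

Vera's father's ABO genotype from AO × AA: 1/2 AA, 1/2 AO.
Crossing each possibility with the mother BO and summing P(type O): 1/2·0 + 1/2·1/4 = 1/8.
Similarly for Rh via the father's Rh distribution: P(Rh+) = 1/4.
Independent loci: 1/8 × 1/4 = 1/32.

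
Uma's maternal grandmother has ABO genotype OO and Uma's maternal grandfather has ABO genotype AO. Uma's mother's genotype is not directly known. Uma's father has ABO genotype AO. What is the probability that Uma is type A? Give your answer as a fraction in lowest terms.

Uma's mother's ABO genotype from OO × AO: 1/2 AO, 1/2 OO.
Crossing each possibility with the father AO and summing P(type A): 1/2·3/4 + 1/2·1/2 = 5/8.

5/8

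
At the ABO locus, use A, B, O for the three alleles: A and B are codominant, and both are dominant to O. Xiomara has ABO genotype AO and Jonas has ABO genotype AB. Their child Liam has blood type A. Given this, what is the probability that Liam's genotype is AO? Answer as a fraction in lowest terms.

Cross AO × AB → 1/4 AA, 1/4 AB, 1/4 AO, 1/4 BO.
Type-A genotypes among offspring: AA (1/4), AO (1/4); total 1/2.
P(AO | type A) = (1/4) / (1/2) = 1/2.

1/2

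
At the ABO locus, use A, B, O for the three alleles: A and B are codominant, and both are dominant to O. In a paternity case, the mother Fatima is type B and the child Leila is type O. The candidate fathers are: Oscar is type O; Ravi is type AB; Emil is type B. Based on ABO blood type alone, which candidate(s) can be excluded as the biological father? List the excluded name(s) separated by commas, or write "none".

A candidate is excluded only if no genotype consistent with his phenotype could produce a type O child with a type B mother.
Ravi (type AB): no genotype consistent with that phenotype can produce a type-O child with a type-B mother.

Ravi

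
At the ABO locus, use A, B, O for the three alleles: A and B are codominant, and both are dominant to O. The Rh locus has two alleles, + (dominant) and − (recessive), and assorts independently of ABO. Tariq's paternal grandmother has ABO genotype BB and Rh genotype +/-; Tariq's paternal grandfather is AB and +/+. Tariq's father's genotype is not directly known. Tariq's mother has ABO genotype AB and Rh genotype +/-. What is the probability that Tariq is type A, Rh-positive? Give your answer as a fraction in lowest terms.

7/64

Tariq's father's ABO genotype from BB × AB: 1/2 AB, 1/2 BB.
Crossing each possibility with the mother AB and summing P(type A): 1/2·1/4 + 1/2·0 = 1/8.
Similarly for Rh via the father's Rh distribution: P(Rh+) = 7/8.
Independent loci: 1/8 × 7/8 = 7/64.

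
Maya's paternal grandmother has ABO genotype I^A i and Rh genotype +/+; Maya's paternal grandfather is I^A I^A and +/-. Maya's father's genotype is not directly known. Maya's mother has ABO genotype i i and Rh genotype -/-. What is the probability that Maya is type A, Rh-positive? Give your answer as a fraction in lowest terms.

Maya's father's ABO genotype from I^A i × I^A I^A: 1/2 I^A I^A, 1/2 I^A i.
Crossing each possibility with the mother i i and summing P(type A): 1/2·1 + 1/2·1/2 = 3/4.
Similarly for Rh via the father's Rh distribution: P(Rh+) = 3/4.
Independent loci: 3/4 × 3/4 = 9/16.

9/16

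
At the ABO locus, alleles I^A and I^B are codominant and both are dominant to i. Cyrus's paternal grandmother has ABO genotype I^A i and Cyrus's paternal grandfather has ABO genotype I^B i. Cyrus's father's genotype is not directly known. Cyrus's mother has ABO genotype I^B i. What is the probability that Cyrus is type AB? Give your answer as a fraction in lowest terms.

Cyrus's father's ABO genotype from I^A i × I^B i: 1/4 I^A I^B, 1/4 I^A i, 1/4 I^B i, 1/4 i i.
Crossing each possibility with the mother I^B i and summing P(type AB): 1/4·1/4 + 1/4·1/4 + 1/4·0 + 1/4·0 = 1/8.

1/8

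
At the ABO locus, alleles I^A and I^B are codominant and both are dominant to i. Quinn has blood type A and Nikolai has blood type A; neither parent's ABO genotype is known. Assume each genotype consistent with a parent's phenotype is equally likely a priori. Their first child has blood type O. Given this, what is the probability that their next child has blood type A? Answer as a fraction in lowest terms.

Possible genotypes: Quinn ∈ {I^A I^A, I^A i}; Nikolai ∈ {I^A I^A, I^A i}.
Weight each parental genotype pair by prior × P(type-O child):
  I^A i × I^A i: posterior weight 1; P(next child type A) = 3/4.
Weighted sum = 3/4.

3/4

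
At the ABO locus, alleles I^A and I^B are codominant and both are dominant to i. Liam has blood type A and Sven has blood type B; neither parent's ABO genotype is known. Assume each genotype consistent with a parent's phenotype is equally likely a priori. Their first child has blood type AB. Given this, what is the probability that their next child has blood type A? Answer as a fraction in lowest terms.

5/36

Possible genotypes: Liam ∈ {I^A I^A, I^A i}; Sven ∈ {I^B I^B, I^B i}.
Weight each parental genotype pair by prior × P(type-AB child):
  I^A I^A × I^B I^B: posterior weight 4/9; P(next child type A) = 0.
  I^A I^A × I^B i: posterior weight 2/9; P(next child type A) = 1/2.
  I^A i × I^B I^B: posterior weight 2/9; P(next child type A) = 0.
  I^A i × I^B i: posterior weight 1/9; P(next child type A) = 1/4.
Weighted sum = 5/36.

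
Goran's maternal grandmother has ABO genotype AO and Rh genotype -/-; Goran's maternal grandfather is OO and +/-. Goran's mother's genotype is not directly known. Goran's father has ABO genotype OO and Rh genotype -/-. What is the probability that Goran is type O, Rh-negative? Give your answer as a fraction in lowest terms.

9/16

Goran's mother's ABO genotype from AO × OO: 1/2 AO, 1/2 OO.
Crossing each possibility with the father OO and summing P(type O): 1/2·1/2 + 1/2·1 = 3/4.
Similarly for Rh via the mother's Rh distribution: P(Rh-) = 3/4.
Independent loci: 3/4 × 3/4 = 9/16.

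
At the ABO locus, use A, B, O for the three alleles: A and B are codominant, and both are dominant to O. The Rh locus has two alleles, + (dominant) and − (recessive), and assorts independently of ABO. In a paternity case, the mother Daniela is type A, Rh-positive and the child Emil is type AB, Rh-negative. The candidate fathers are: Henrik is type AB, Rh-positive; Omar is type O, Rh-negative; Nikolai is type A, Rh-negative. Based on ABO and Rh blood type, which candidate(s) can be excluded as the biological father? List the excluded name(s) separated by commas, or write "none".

Omar, Nikolai

A candidate is excluded only if no genotype consistent with his phenotype could produce a type AB, Rh-negative child with a type A, Rh-positive mother.
Omar (type O, Rh-): no genotype consistent with that phenotype can produce a type-AB Rh- child with a type-A mother.
Nikolai (type A, Rh-): no genotype consistent with that phenotype can produce a type-AB Rh- child with a type-A mother.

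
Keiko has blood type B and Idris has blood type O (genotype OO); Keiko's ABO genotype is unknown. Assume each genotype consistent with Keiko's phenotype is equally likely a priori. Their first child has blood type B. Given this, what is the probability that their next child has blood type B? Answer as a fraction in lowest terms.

Possible genotypes: Keiko ∈ {BB, BO}; Idris ∈ {OO}.
Weight each parental genotype pair by prior × P(type-B child):
  BB × OO: posterior weight 2/3; P(next child type B) = 1.
  BO × OO: posterior weight 1/3; P(next child type B) = 1/2.
Weighted sum = 5/6.

5/6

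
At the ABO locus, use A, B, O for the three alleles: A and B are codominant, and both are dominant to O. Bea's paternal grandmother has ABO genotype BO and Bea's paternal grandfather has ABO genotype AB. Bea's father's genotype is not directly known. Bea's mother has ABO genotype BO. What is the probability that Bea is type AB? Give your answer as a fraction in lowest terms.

Bea's father's ABO genotype from BO × AB: 1/4 AB, 1/4 AO, 1/4 BB, 1/4 BO.
Crossing each possibility with the mother BO and summing P(type AB): 1/4·1/4 + 1/4·1/4 + 1/4·0 + 1/4·0 = 1/8.

1/8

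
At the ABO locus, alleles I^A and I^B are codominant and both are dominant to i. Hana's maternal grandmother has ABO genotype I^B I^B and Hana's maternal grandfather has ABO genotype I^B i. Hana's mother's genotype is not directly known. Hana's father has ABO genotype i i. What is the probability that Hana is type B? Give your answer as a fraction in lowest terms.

Hana's mother's ABO genotype from I^B I^B × I^B i: 1/2 I^B I^B, 1/2 I^B i.
Crossing each possibility with the father i i and summing P(type B): 1/2·1 + 1/2·1/2 = 3/4.

3/4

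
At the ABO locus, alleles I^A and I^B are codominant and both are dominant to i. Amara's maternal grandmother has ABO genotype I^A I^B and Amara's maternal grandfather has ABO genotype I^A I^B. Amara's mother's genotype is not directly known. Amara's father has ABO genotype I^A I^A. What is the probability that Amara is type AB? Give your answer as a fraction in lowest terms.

Amara's mother's ABO genotype from I^A I^B × I^A I^B: 1/4 I^A I^A, 1/2 I^A I^B, 1/4 I^B I^B.
Crossing each possibility with the father I^A I^A and summing P(type AB): 1/4·0 + 1/2·1/2 + 1/4·1 = 1/2.

1/2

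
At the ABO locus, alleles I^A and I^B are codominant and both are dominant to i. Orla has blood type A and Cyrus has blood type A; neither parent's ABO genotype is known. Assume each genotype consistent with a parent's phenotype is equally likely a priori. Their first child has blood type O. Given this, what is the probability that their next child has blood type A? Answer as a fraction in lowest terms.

Possible genotypes: Orla ∈ {I^A I^A, I^A i}; Cyrus ∈ {I^A I^A, I^A i}.
Weight each parental genotype pair by prior × P(type-O child):
  I^A i × I^A i: posterior weight 1; P(next child type A) = 3/4.
Weighted sum = 3/4.

3/4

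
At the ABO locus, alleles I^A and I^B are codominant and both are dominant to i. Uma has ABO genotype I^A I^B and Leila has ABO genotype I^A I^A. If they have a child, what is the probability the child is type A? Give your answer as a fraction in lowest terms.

ABO cross I^A I^B × I^A I^A → offspring phenotypes: 1/2 A, 1/2 AB.
So P(type A) = 1/2.

1/2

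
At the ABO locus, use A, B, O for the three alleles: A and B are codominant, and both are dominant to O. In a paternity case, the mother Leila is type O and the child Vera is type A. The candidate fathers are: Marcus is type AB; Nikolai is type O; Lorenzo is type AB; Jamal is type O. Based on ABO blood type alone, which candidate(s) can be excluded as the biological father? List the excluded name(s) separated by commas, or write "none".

A candidate is excluded only if no genotype consistent with his phenotype could produce a type A child with a type O mother.
Nikolai (type O): no genotype consistent with that phenotype can produce a type-A child with a type-O mother.
Jamal (type O): no genotype consistent with that phenotype can produce a type-A child with a type-O mother.

Nikolai, Jamal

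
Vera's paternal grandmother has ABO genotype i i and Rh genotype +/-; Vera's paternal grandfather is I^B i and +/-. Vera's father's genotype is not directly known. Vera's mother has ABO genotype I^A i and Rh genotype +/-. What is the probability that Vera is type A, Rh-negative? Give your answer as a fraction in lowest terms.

3/32

Vera's father's ABO genotype from i i × I^B i: 1/2 I^B i, 1/2 i i.
Crossing each possibility with the mother I^A i and summing P(type A): 1/2·1/4 + 1/2·1/2 = 3/8.
Similarly for Rh via the father's Rh distribution: P(Rh-) = 1/4.
Independent loci: 3/8 × 1/4 = 3/32.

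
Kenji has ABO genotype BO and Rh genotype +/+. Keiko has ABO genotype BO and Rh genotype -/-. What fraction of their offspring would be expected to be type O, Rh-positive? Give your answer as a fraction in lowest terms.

ABO cross BO × BO → offspring phenotypes: 1/4 O, 3/4 B.
Rh cross +/+ × -/- → 1 Rh+.
Independent loci: P(type O, Rh-positive) = 1/4 × 1 = 1/4.

1/4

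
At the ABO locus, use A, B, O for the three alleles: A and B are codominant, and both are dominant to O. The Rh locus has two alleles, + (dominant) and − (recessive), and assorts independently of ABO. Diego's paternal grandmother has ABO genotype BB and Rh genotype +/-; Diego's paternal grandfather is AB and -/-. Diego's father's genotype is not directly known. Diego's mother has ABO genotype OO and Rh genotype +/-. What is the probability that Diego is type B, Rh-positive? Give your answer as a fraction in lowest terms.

Diego's father's ABO genotype from BB × AB: 1/2 AB, 1/2 BB.
Crossing each possibility with the mother OO and summing P(type B): 1/2·1/2 + 1/2·1 = 3/4.
Similarly for Rh via the father's Rh distribution: P(Rh+) = 5/8.
Independent loci: 3/4 × 5/8 = 15/32.

15/32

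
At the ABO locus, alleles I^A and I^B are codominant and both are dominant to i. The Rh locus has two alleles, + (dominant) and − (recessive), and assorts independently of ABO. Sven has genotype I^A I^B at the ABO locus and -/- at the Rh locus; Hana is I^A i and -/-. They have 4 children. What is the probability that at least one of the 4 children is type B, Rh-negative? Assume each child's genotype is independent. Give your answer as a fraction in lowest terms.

ABO cross I^A I^B × I^A i → 1/2 A, 1/4 B, 1/4 AB.
Rh cross -/- × -/- → 1 Rh-; so P(type B, Rh-negative) = 1/4 × 1 = 1/4 per child.
P(none) = (3/4)^4 = 81/256; P(at least one) = 1 − 81/256 = 175/256.

175/256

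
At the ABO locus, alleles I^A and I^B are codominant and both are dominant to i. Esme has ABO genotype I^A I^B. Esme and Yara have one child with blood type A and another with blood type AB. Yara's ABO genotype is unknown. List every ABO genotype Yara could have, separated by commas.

I^A I^A, I^A I^B, I^A i, I^B i

For each candidate genotype of Yara, check whether crossing it with I^A I^B can produce every observed child phenotype.
  I^A I^A → possible child types {A, AB} ✓
  I^A I^B → possible child types {A, B, AB} ✓
  I^A i → possible child types {A, B, AB} ✓
  I^B I^B → possible child types {B, AB} ✗
  I^B i → possible child types {A, B, AB} ✓
  i i → possible child types {A, B} ✗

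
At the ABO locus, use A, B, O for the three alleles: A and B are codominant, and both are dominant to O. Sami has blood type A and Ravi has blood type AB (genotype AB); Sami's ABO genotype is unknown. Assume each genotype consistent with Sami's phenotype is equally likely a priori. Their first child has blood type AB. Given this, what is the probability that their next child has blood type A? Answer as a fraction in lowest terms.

Possible genotypes: Sami ∈ {AA, AO}; Ravi ∈ {AB}.
Weight each parental genotype pair by prior × P(type-AB child):
  AA × AB: posterior weight 2/3; P(next child type A) = 1/2.
  AO × AB: posterior weight 1/3; P(next child type A) = 1/2.
Weighted sum = 1/2.

1/2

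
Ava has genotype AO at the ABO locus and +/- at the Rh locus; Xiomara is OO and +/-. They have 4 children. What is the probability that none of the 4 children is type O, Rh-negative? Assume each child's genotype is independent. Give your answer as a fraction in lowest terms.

ABO cross AO × OO → 1/2 O, 1/2 A.
Rh cross +/- × +/- → 3/4 Rh+, 1/4 Rh-; so P(type O, Rh-negative) = 1/2 × 1/4 = 1/8 per child.
P(not type O, Rh-negative) = 7/8 for one child; (7/8)^4 = 2401/4096.

2401/4096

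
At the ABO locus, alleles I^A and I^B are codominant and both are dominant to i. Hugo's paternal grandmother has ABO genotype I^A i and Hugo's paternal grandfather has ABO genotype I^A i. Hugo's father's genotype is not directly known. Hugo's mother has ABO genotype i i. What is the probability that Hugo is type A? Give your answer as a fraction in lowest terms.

Hugo's father's ABO genotype from I^A i × I^A i: 1/4 I^A I^A, 1/2 I^A i, 1/4 i i.
Crossing each possibility with the mother i i and summing P(type A): 1/4·1 + 1/2·1/2 + 1/4·0 = 1/2.

1/2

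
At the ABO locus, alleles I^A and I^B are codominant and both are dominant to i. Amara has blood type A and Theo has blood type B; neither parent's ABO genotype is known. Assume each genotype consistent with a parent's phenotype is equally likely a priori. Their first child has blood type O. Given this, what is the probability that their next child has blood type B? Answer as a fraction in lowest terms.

1/4

Possible genotypes: Amara ∈ {I^A I^A, I^A i}; Theo ∈ {I^B I^B, I^B i}.
Weight each parental genotype pair by prior × P(type-O child):
  I^A i × I^B i: posterior weight 1; P(next child type B) = 1/4.
Weighted sum = 1/4.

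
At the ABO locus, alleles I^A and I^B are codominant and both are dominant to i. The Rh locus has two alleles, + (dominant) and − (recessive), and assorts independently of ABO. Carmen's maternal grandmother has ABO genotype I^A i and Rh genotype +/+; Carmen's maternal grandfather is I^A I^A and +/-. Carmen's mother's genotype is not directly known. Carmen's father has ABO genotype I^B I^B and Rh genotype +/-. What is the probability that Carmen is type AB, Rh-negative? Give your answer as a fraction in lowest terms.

Carmen's mother's ABO genotype from I^A i × I^A I^A: 1/2 I^A I^A, 1/2 I^A i.
Crossing each possibility with the father I^B I^B and summing P(type AB): 1/2·1 + 1/2·1/2 = 3/4.
Similarly for Rh via the mother's Rh distribution: P(Rh-) = 1/8.
Independent loci: 3/4 × 1/8 = 3/32.

3/32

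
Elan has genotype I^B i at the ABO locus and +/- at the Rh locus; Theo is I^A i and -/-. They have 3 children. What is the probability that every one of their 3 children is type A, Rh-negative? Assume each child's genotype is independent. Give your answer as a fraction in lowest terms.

1/512

ABO cross I^B i × I^A i → 1/4 O, 1/4 A, 1/4 B, 1/4 AB.
Rh cross +/- × -/- → 1/2 Rh+, 1/2 Rh-; so P(type A, Rh-negative) = 1/4 × 1/2 = 1/8 per child.
All 3 independent: (1/8)^3 = 1/512.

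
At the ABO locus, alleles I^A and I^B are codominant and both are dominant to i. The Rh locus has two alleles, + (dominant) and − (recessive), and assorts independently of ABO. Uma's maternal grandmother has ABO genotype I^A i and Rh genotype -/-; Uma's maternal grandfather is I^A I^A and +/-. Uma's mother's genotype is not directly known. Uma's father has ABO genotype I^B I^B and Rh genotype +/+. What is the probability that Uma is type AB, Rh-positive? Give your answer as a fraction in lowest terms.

Uma's mother's ABO genotype from I^A i × I^A I^A: 1/2 I^A I^A, 1/2 I^A i.
Crossing each possibility with the father I^B I^B and summing P(type AB): 1/2·1 + 1/2·1/2 = 3/4.
Similarly for Rh via the mother's Rh distribution: P(Rh+) = 1.
Independent loci: 3/4 × 1 = 3/4.

3/4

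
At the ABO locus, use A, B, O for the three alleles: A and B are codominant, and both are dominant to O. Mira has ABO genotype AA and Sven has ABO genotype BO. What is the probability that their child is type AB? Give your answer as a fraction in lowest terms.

1/2

ABO cross AA × BO → offspring phenotypes: 1/2 A, 1/2 AB.
So P(type AB) = 1/2.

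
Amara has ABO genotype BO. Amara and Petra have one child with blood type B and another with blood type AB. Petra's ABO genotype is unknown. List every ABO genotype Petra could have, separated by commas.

For each candidate genotype of Petra, check whether crossing it with BO can produce every observed child phenotype.
  AA → possible child types {A, AB} ✗
  AB → possible child types {A, B, AB} ✓
  AO → possible child types {O, A, B, AB} ✓
  BB → possible child types {B} ✗
  BO → possible child types {O, B} ✗
  OO → possible child types {O, B} ✗

AB, AO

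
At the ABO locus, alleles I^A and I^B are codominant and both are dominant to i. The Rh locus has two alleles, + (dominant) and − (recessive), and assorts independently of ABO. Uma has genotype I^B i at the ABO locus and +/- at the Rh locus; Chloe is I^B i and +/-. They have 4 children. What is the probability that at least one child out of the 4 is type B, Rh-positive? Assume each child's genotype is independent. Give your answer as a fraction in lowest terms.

ABO cross I^B i × I^B i → 1/4 O, 3/4 B.
Rh cross +/- × +/- → 3/4 Rh+, 1/4 Rh-; so P(type B, Rh-positive) = 3/4 × 3/4 = 9/16 per child.
P(none) = (7/16)^4 = 2401/65536; P(at least one) = 1 − 2401/65536 = 63135/65536.

63135/65536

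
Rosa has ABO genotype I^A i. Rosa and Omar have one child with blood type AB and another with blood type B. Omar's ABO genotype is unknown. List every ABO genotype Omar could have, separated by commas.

I^A I^B, I^B I^B, I^B i

For each candidate genotype of Omar, check whether crossing it with I^A i can produce every observed child phenotype.
  I^A I^A → possible child types {A} ✗
  I^A I^B → possible child types {A, B, AB} ✓
  I^A i → possible child types {O, A} ✗
  I^B I^B → possible child types {B, AB} ✓
  I^B i → possible child types {O, A, B, AB} ✓
  i i → possible child types {O, A} ✗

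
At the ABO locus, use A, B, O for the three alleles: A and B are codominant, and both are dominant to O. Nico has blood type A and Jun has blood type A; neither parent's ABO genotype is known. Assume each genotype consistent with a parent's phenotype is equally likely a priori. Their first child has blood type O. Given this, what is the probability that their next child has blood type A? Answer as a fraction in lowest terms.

3/4

Possible genotypes: Nico ∈ {AA, AO}; Jun ∈ {AA, AO}.
Weight each parental genotype pair by prior × P(type-O child):
  AO × AO: posterior weight 1; P(next child type A) = 3/4.
Weighted sum = 3/4.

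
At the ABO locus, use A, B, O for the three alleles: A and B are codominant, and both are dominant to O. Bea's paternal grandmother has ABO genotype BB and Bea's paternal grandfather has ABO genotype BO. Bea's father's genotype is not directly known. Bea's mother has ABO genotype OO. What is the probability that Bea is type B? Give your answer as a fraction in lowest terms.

3/4

Bea's father's ABO genotype from BB × BO: 1/2 BB, 1/2 BO.
Crossing each possibility with the mother OO and summing P(type B): 1/2·1 + 1/2·1/2 = 3/4.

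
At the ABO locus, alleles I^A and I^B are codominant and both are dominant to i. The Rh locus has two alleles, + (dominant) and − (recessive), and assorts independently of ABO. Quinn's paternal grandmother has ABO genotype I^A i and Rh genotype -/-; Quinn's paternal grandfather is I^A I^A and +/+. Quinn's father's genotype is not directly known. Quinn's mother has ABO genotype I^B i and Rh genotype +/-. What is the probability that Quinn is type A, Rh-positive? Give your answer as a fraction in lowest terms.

9/32

Quinn's father's ABO genotype from I^A i × I^A I^A: 1/2 I^A I^A, 1/2 I^A i.
Crossing each possibility with the mother I^B i and summing P(type A): 1/2·1/2 + 1/2·1/4 = 3/8.
Similarly for Rh via the father's Rh distribution: P(Rh+) = 3/4.
Independent loci: 3/8 × 3/4 = 9/32.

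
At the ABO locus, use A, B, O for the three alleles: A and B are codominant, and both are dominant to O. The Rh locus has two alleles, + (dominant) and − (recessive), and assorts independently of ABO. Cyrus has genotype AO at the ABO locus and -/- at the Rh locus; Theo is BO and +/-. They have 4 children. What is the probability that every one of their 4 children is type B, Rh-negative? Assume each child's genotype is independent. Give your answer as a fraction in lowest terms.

ABO cross AO × BO → 1/4 O, 1/4 A, 1/4 B, 1/4 AB.
Rh cross -/- × +/- → 1/2 Rh+, 1/2 Rh-; so P(type B, Rh-negative) = 1/4 × 1/2 = 1/8 per child.
All 4 independent: (1/8)^4 = 1/4096.

1/4096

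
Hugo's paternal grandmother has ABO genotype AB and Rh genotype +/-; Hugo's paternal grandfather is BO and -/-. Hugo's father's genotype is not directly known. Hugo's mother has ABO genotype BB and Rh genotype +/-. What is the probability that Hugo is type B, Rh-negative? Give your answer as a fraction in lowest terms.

9/32

Hugo's father's ABO genotype from AB × BO: 1/4 AB, 1/4 AO, 1/4 BB, 1/4 BO.
Crossing each possibility with the mother BB and summing P(type B): 1/4·1/2 + 1/4·1/2 + 1/4·1 + 1/4·1 = 3/4.
Similarly for Rh via the father's Rh distribution: P(Rh-) = 3/8.
Independent loci: 3/4 × 3/8 = 9/32.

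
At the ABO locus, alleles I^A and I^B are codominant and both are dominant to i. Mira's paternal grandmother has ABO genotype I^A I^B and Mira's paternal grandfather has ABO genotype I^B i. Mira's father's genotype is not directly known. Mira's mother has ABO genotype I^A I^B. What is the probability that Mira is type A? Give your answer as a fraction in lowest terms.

1/4

Mira's father's ABO genotype from I^A I^B × I^B i: 1/4 I^A I^B, 1/4 I^A i, 1/4 I^B I^B, 1/4 I^B i.
Crossing each possibility with the mother I^A I^B and summing P(type A): 1/4·1/4 + 1/4·1/2 + 1/4·0 + 1/4·1/4 = 1/4.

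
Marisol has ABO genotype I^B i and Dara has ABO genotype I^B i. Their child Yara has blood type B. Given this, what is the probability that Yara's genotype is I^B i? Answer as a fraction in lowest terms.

2/3

Cross I^B i × I^B i → 1/4 I^B I^B, 1/2 I^B i, 1/4 i i.
Type-B genotypes among offspring: I^B I^B (1/4), I^B i (1/2); total 3/4.
P(I^B i | type B) = (1/2) / (3/4) = 2/3.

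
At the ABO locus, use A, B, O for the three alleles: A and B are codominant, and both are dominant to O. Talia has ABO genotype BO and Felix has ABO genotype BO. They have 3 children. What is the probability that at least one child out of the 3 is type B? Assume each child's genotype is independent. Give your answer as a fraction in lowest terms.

ABO cross BO × BO → 1/4 O, 3/4 B.
So P(type B) = 3/4 per child.
P(none) = (1/4)^3 = 1/64; P(at least one) = 1 − 1/64 = 63/64.

63/64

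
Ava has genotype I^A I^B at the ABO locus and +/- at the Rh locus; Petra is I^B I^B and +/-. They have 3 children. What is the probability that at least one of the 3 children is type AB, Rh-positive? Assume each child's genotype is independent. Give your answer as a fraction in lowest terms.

387/512

ABO cross I^A I^B × I^B I^B → 1/2 B, 1/2 AB.
Rh cross +/- × +/- → 3/4 Rh+, 1/4 Rh-; so P(type AB, Rh-positive) = 1/2 × 3/4 = 3/8 per child.
P(none) = (5/8)^3 = 125/512; P(at least one) = 1 − 125/512 = 387/512.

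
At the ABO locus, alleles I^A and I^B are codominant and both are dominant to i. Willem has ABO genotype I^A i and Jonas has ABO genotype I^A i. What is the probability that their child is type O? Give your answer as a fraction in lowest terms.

ABO cross I^A i × I^A i → offspring phenotypes: 1/4 O, 3/4 A.
So P(type O) = 1/4.

1/4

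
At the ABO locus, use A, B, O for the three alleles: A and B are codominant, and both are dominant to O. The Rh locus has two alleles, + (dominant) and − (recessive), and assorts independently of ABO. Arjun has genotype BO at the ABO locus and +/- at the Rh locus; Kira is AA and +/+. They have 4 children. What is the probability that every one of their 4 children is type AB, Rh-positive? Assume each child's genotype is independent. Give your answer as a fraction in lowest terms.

1/16

ABO cross BO × AA → 1/2 A, 1/2 AB.
Rh cross +/- × +/+ → 1 Rh+; so P(type AB, Rh-positive) = 1/2 × 1 = 1/2 per child.
All 4 independent: (1/2)^4 = 1/16.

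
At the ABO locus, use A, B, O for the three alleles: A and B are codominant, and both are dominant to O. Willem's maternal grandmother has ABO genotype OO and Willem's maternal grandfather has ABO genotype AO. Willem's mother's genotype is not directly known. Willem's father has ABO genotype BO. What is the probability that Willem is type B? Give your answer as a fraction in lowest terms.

3/8

Willem's mother's ABO genotype from OO × AO: 1/2 AO, 1/2 OO.
Crossing each possibility with the father BO and summing P(type B): 1/2·1/4 + 1/2·1/2 = 3/8.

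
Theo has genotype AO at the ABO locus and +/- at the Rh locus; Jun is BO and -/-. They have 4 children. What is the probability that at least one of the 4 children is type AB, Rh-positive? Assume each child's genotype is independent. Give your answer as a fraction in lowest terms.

ABO cross AO × BO → 1/4 O, 1/4 A, 1/4 B, 1/4 AB.
Rh cross +/- × -/- → 1/2 Rh+, 1/2 Rh-; so P(type AB, Rh-positive) = 1/4 × 1/2 = 1/8 per child.
P(none) = (7/8)^4 = 2401/4096; P(at least one) = 1 − 2401/4096 = 1695/4096.

1695/4096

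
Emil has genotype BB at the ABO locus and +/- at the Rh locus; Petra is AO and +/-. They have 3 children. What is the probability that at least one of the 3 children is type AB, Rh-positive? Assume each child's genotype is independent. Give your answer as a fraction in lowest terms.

ABO cross BB × AO → 1/2 B, 1/2 AB.
Rh cross +/- × +/- → 3/4 Rh+, 1/4 Rh-; so P(type AB, Rh-positive) = 1/2 × 3/4 = 3/8 per child.
P(none) = (5/8)^3 = 125/512; P(at least one) = 1 − 125/512 = 387/512.

387/512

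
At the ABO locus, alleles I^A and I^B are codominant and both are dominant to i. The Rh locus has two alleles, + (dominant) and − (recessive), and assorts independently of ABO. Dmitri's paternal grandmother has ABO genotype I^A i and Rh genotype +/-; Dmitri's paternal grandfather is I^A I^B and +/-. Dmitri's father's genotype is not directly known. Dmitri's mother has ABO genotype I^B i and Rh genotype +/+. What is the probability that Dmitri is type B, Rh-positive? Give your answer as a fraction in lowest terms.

Dmitri's father's ABO genotype from I^A i × I^A I^B: 1/4 I^A I^A, 1/4 I^A I^B, 1/4 I^A i, 1/4 I^B i.
Crossing each possibility with the mother I^B i and summing P(type B): 1/4·0 + 1/4·1/2 + 1/4·1/4 + 1/4·3/4 = 3/8.
Similarly for Rh via the father's Rh distribution: P(Rh+) = 1.
Independent loci: 3/8 × 1 = 3/8.

3/8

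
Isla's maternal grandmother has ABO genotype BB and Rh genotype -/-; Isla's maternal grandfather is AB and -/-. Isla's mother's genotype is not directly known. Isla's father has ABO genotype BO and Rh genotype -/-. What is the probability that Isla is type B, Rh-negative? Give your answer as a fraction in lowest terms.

3/4

Isla's mother's ABO genotype from BB × AB: 1/2 AB, 1/2 BB.
Crossing each possibility with the father BO and summing P(type B): 1/2·1/2 + 1/2·1 = 3/4.
Similarly for Rh via the mother's Rh distribution: P(Rh-) = 1.
Independent loci: 3/4 × 1 = 3/4.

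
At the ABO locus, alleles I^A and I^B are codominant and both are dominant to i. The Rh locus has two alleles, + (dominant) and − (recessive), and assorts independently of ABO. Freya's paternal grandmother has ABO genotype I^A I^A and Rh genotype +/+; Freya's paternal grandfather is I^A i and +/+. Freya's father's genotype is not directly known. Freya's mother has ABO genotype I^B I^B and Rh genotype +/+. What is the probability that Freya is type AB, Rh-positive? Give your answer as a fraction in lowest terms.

3/4

Freya's father's ABO genotype from I^A I^A × I^A i: 1/2 I^A I^A, 1/2 I^A i.
Crossing each possibility with the mother I^B I^B and summing P(type AB): 1/2·1 + 1/2·1/2 = 3/4.
Similarly for Rh via the father's Rh distribution: P(Rh+) = 1.
Independent loci: 3/4 × 1 = 3/4.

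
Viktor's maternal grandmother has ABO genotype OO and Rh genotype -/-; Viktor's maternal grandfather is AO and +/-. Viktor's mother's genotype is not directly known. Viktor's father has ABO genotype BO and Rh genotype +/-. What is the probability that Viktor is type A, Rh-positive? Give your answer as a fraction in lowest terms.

5/64

Viktor's mother's ABO genotype from OO × AO: 1/2 AO, 1/2 OO.
Crossing each possibility with the father BO and summing P(type A): 1/2·1/4 + 1/2·0 = 1/8.
Similarly for Rh via the mother's Rh distribution: P(Rh+) = 5/8.
Independent loci: 1/8 × 5/8 = 5/64.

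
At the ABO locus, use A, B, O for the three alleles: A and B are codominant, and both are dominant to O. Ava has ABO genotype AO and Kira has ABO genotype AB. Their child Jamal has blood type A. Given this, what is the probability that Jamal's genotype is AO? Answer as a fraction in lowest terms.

Cross AO × AB → 1/4 AA, 1/4 AB, 1/4 AO, 1/4 BO.
Type-A genotypes among offspring: AA (1/4), AO (1/4); total 1/2.
P(AO | type A) = (1/4) / (1/2) = 1/2.

1/2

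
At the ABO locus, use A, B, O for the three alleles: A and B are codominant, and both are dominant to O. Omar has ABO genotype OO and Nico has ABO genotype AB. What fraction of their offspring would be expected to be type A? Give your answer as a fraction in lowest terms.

ABO cross OO × AB → offspring phenotypes: 1/2 A, 1/2 B.
So P(type A) = 1/2.

1/2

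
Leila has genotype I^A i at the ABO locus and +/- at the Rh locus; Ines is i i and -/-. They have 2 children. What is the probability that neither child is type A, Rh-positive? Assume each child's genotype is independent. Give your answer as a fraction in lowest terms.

ABO cross I^A i × i i → 1/2 O, 1/2 A.
Rh cross +/- × -/- → 1/2 Rh+, 1/2 Rh-; so P(type A, Rh-positive) = 1/2 × 1/2 = 1/4 per child.
P(not type A, Rh-positive) = 3/4 for one child; (3/4)^2 = 9/16.

9/16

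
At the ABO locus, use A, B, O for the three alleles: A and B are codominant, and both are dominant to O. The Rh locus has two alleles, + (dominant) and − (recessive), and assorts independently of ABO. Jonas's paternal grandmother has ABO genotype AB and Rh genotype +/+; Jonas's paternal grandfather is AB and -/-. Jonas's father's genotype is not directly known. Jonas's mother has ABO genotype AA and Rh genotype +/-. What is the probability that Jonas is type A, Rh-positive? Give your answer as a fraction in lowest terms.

3/8

Jonas's father's ABO genotype from AB × AB: 1/4 AA, 1/2 AB, 1/4 BB.
Crossing each possibility with the mother AA and summing P(type A): 1/4·1 + 1/2·1/2 + 1/4·0 = 1/2.
Similarly for Rh via the father's Rh distribution: P(Rh+) = 3/4.
Independent loci: 1/2 × 3/4 = 3/8.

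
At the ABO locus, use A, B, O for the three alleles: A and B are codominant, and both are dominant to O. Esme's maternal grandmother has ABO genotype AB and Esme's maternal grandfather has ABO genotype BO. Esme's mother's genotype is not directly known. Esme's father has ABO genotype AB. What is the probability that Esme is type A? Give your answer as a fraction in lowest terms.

1/4

Esme's mother's ABO genotype from AB × BO: 1/4 AB, 1/4 AO, 1/4 BB, 1/4 BO.
Crossing each possibility with the father AB and summing P(type A): 1/4·1/4 + 1/4·1/2 + 1/4·0 + 1/4·1/4 = 1/4.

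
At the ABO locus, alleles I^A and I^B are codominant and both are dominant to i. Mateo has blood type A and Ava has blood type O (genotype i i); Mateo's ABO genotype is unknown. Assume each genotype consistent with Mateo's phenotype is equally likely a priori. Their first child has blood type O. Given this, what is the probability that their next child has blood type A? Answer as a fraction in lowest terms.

Possible genotypes: Mateo ∈ {I^A I^A, I^A i}; Ava ∈ {i i}.
Weight each parental genotype pair by prior × P(type-O child):
  I^A i × i i: posterior weight 1; P(next child type A) = 1/2.
Weighted sum = 1/2.

1/2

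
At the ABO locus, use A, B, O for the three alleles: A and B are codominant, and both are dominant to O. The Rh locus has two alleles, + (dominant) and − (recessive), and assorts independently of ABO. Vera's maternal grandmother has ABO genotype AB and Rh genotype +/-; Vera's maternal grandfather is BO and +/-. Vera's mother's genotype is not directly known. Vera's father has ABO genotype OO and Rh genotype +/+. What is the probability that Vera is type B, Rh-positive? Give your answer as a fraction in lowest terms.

Vera's mother's ABO genotype from AB × BO: 1/4 AB, 1/4 AO, 1/4 BB, 1/4 BO.
Crossing each possibility with the father OO and summing P(type B): 1/4·1/2 + 1/4·0 + 1/4·1 + 1/4·1/2 = 1/2.
Similarly for Rh via the mother's Rh distribution: P(Rh+) = 1.
Independent loci: 1/2 × 1 = 1/2.

1/2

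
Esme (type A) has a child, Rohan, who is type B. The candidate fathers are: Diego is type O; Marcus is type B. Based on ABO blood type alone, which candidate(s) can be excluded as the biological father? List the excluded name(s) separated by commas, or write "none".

Diego

A candidate is excluded only if no genotype consistent with his phenotype could produce a type B child with a type A mother.
Diego (type O): no genotype consistent with that phenotype can produce a type-B child with a type-A mother.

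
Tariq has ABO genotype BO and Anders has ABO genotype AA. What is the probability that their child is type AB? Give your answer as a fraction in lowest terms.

1/2

ABO cross BO × AA → offspring phenotypes: 1/2 A, 1/2 AB.
So P(type AB) = 1/2.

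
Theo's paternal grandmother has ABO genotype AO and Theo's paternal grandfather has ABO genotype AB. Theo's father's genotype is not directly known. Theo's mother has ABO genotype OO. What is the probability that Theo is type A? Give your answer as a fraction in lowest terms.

Theo's father's ABO genotype from AO × AB: 1/4 AA, 1/4 AB, 1/4 AO, 1/4 BO.
Crossing each possibility with the mother OO and summing P(type A): 1/4·1 + 1/4·1/2 + 1/4·1/2 + 1/4·0 = 1/2.

1/2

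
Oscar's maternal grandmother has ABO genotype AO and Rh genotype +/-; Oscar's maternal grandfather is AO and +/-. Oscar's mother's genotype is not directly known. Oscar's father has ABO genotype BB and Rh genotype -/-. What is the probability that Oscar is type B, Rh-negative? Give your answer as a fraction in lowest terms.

1/4

Oscar's mother's ABO genotype from AO × AO: 1/4 AA, 1/2 AO, 1/4 OO.
Crossing each possibility with the father BB and summing P(type B): 1/4·0 + 1/2·1/2 + 1/4·1 = 1/2.
Similarly for Rh via the mother's Rh distribution: P(Rh-) = 1/2.
Independent loci: 1/2 × 1/2 = 1/4.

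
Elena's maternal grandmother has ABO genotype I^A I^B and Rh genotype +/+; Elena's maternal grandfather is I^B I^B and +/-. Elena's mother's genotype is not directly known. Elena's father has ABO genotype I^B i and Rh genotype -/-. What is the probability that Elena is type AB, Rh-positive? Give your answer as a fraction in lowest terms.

3/32

Elena's mother's ABO genotype from I^A I^B × I^B I^B: 1/2 I^A I^B, 1/2 I^B I^B.
Crossing each possibility with the father I^B i and summing P(type AB): 1/2·1/4 + 1/2·0 = 1/8.
Similarly for Rh via the mother's Rh distribution: P(Rh+) = 3/4.
Independent loci: 1/8 × 3/4 = 3/32.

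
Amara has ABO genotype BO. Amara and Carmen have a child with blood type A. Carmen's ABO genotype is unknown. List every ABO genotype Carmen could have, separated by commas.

For each candidate genotype of Carmen, check whether crossing it with BO can produce every observed child phenotype.
  AA → possible child types {A, AB} ✓
  AB → possible child types {A, B, AB} ✓
  AO → possible child types {O, A, B, AB} ✓
  BB → possible child types {B} ✗
  BO → possible child types {O, B} ✗
  OO → possible child types {O, B} ✗

AA, AB, AO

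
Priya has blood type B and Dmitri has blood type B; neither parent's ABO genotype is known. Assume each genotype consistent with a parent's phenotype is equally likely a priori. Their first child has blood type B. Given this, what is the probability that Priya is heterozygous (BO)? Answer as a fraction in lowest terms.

7/15

Possible genotypes: Priya ∈ {BB, BO}; Dmitri ∈ {BB, BO}.
Weight each parental genotype pair by prior × P(type-B child):
  BB × BB: posterior weight 4/15.
  BB × BO: posterior weight 4/15.
  BO × BB: posterior weight 4/15.
  BO × BO: posterior weight 1/5.
Sum the posterior weight over pairs where Priya is BO: 7/15.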